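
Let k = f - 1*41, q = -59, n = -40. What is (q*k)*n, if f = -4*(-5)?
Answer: -49560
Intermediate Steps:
f = 20
k = -21 (k = 20 - 1*41 = 20 - 41 = -21)
(q*k)*n = -59*(-21)*(-40) = 1239*(-40) = -49560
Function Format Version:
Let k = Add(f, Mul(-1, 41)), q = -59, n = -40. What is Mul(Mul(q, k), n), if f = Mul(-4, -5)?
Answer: -49560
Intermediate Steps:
f = 20
k = -21 (k = Add(20, Mul(-1, 41)) = Add(20, -41) = -21)
Mul(Mul(q, k), n) = Mul(Mul(-59, -21), -40) = Mul(1239, -40) = -49560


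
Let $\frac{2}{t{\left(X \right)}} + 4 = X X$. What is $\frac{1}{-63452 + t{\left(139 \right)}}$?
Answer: $- \frac{19317}{1225702282} \approx -1.576 \cdot 10^{-5}$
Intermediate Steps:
$t{\left(X \right)} = \frac{2}{-4 + X^{2}}$ ($t{\left(X \right)} = \frac{2}{-4 + X X} = \frac{2}{-4 + X^{2}}$)
$\frac{1}{-63452 + t{\left(139 \right)}} = \frac{1}{-63452 + \frac{2}{-4 + 139^{2}}} = \frac{1}{-63452 + \frac{2}{-4 + 19321}} = \frac{1}{-63452 + \frac{2}{19317}} = \frac{1}{- \frac{1225702282}{19317}} = - \frac{19317}{1225702282}$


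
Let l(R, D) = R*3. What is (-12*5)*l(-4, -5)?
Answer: 720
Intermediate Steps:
l(R, D) = 3*R
(-12*5)*l(-4, -5) = (-12*5)*(3*(-4)) = -60*(-12) = 720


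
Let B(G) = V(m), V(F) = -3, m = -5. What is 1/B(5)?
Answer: -⅓ ≈ -0.33333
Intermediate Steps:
B(G) = -3
1/B(5) = 1/(-3) = -⅓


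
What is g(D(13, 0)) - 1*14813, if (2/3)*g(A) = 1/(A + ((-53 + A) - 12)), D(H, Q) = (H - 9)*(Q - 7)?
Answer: -3584749/242 ≈ -14813.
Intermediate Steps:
D(H, Q) = (-9 + H)*(-7 + Q)
g(A) = 3/(2*(-65 + 2*A)) (g(A) = 3/(2*(A + ((-53 + A) - 12))) = 3/(2*(A + (-65 + A))) = 3/(2*(-65 + 2*A)))
g(D(13, 0)) - 1*14813 = 3/(2*(-65 + 2*(63 - 9*0 - 7*13 + 13*0))) - 1*14813 = 3/(2*(-65 + 2*(63 + 0 - 91 + 0))) - 14813 = 3/(2*(-65 + 2*(-28))) - 14813 = 3/(2*(-65 - 56)) - 14813 = (3/2)/(-121) - 14813 = (3/2)*(-1/121) - 14813 = -3/242 - 14813 = -3584749/242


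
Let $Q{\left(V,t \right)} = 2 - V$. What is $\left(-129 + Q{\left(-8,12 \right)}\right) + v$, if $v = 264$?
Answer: $145$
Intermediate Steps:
$\left(-129 + Q{\left(-8,12 \right)}\right) + v = \left(-129 + \left(2 - -8\right)\right) + 264 = \left(-129 + \left(2 + 8\right)\right) + 264 = \left(-129 + 10\right) + 264 = -119 + 264 = 145$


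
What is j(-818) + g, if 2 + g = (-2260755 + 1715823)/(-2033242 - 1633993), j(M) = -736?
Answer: -2705874498/3667235 ≈ -737.85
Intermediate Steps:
g = -6789538/3667235 (g = -2 + (-2260755 + 1715823)/(-2033242 - 1633993) = -2 - 544932/(-3667235) = -2 - 544932*(-1/3667235) = -2 + 544932/3667235 = -6789538/3667235 ≈ -1.8514)
j(-818) + g = -736 - 6789538/3667235 = -2705874498/3667235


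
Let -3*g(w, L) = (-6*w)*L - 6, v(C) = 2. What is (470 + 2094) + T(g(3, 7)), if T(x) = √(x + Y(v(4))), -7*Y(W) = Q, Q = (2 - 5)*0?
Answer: 2564 + 2*√11 ≈ 2570.6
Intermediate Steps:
Q = 0 (Q = -3*0 = 0)
Y(W) = 0 (Y(W) = -⅐*0 = 0)
g(w, L) = 2 + 2*L*w (g(w, L) = -((-6*w)*L - 6)/3 = -(-6*L*w - 6)/3 = -(-6 - 6*L*w)/3 = 2 + 2*L*w)
T(x) = √x (T(x) = √(x + 0) = √x)
(470 + 2094) + T(g(3, 7)) = (470 + 2094) + √(2 + 2*7*3) = 2564 + √(2 + 42) = 2564 + √44 = 2564 + 2*√11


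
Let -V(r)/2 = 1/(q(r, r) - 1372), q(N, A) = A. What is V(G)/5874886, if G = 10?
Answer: 1/4000797366 ≈ 2.4995e-10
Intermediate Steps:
V(r) = -2/(-1372 + r) (V(r) = -2/(r - 1372) = -2/(-1372 + r))
V(G)/5874886 = -2/(-1372 + 10)/5874886 = -2/(-1362)*(1/5874886) = -2*(-1/1362)*(1/5874886) = (1/681)*(1/5874886) = 1/4000797366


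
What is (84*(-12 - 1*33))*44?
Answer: -166320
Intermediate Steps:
(84*(-12 - 1*33))*44 = (84*(-12 - 33))*44 = (84*(-45))*44 = -3780*44 = -166320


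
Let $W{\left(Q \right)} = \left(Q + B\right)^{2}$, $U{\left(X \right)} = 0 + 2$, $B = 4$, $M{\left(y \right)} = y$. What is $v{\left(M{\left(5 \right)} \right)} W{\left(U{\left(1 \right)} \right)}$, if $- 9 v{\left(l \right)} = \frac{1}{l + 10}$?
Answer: $- \frac{4}{15} \approx -0.26667$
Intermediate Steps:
$U{\left(X \right)} = 2$
$v{\left(l \right)} = - \frac{1}{9 \left(10 + l\right)}$ ($v{\left(l \right)} = - \frac{1}{9 \left(l + 10\right)} = - \frac{1}{9 \left(10 + l\right)}$)
$W{\left(Q \right)} = \left(4 + Q\right)^{2}$ ($W{\left(Q \right)} = \left(Q + 4\right)^{2} = \left(4 + Q\right)^{2}$)
$v{\left(M{\left(5 \right)} \right)} W{\left(U{\left(1 \right)} \right)} = - \frac{1}{90 + 9 \cdot 5} \left(4 + 2\right)^{2} = - \frac{1}{90 + 45} \cdot 6^{2} = - \frac{1}{135} \cdot 36 = \left(-1\right) \frac{1}{135} \cdot 36 = \left(- \frac{1}{135}\right) 36 = - \frac{4}{15}$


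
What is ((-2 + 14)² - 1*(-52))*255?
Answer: 49980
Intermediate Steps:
((-2 + 14)² - 1*(-52))*255 = (12² + 52)*255 = (144 + 52)*255 = 196*255 = 49980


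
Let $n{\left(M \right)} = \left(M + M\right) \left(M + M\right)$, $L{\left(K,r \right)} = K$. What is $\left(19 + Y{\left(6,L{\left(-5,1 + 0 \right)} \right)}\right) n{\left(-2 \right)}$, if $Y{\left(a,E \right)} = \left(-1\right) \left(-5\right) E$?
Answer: $-96$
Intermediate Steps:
$Y{\left(a,E \right)} = 5 E$
$n{\left(M \right)} = 4 M^{2}$ ($n{\left(M \right)} = 2 M 2 M = 4 M^{2}$)
$\left(19 + Y{\left(6,L{\left(-5,1 + 0 \right)} \right)}\right) n{\left(-2 \right)} = \left(19 + 5 \left(-5\right)\right) 4 \left(-2\right)^{2} = \left(19 - 25\right) 4 \cdot 4 = \left(-6\right) 16 = -96$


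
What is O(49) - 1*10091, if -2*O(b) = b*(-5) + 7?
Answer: -9972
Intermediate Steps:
O(b) = -7/2 + 5*b/2 (O(b) = -(b*(-5) + 7)/2 = -(-5*b + 7)/2 = -(7 - 5*b)/2 = -7/2 + 5*b/2)
O(49) - 1*10091 = (-7/2 + (5/2)*49) - 1*10091 = (-7/2 + 245/2) - 10091 = 119 - 10091 = -9972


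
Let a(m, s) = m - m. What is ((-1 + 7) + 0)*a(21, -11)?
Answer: 0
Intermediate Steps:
a(m, s) = 0
((-1 + 7) + 0)*a(21, -11) = ((-1 + 7) + 0)*0 = (6 + 0)*0 = 6*0 = 0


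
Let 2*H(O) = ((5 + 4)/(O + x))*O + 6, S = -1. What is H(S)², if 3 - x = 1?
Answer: 9/4 ≈ 2.2500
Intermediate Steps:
x = 2 (x = 3 - 1*1 = 3 - 1 = 2)
H(O) = 3 + 9*O/(2*(2 + O)) (H(O) = (((5 + 4)/(O + 2))*O + 6)/2 = ((9/(2 + O))*O + 6)/2 = (9*O/(2 + O) + 6)/2 = (6 + 9*O/(2 + O))/2 = 3 + 9*O/(2*(2 + O)))
H(S)² = (3*(4 + 5*(-1))/(2*(2 - 1)))² = ((3/2)*(4 - 5)/1)² = ((3/2)*1*(-1))² = (-3/2)² = 9/4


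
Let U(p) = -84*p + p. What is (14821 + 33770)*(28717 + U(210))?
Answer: 548446617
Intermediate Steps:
U(p) = -83*p
(14821 + 33770)*(28717 + U(210)) = (14821 + 33770)*(28717 - 83*210) = 48591*(28717 - 17430) = 48591*11287 = 548446617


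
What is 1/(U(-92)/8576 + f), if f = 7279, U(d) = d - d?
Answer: 1/7279 ≈ 0.00013738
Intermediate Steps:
U(d) = 0
1/(U(-92)/8576 + f) = 1/(0/8576 + 7279) = 1/(0*(1/8576) + 7279) = 1/(0 + 7279) = 1/7279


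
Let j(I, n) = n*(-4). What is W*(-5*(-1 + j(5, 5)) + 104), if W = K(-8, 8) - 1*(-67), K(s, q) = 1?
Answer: 14212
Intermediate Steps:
j(I, n) = -4*n
W = 68 (W = 1 - 1*(-67) = 1 + 67 = 68)
W*(-5*(-1 + j(5, 5)) + 104) = 68*(-5*(-1 - 4*5) + 104) = 68*(-5*(-1 - 20) + 104) = 68*(-5*(-21) + 104) = 68*(105 + 104) = 68*209 = 14212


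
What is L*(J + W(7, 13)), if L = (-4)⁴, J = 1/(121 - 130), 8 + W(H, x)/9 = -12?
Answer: -414976/9 ≈ -46108.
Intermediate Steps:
W(H, x) = -180 (W(H, x) = -72 + 9*(-12) = -72 - 108 = -180)
J = -⅑ (J = 1/(-9) = -⅑ ≈ -0.11111)
L = 256
L*(J + W(7, 13)) = 256*(-⅑ - 180) = 256*(-1621/9) = -414976/9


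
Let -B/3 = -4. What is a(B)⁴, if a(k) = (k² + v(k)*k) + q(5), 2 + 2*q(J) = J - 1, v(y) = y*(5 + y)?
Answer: 45207455875201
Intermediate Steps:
B = 12 (B = -3*(-4) = 12)
q(J) = -3/2 + J/2 (q(J) = -1 + (J - 1)/2 = -1 + (-1 + J)/2 = -1 + (-½ + J/2) = -3/2 + J/2)
a(k) = 1 + k² + k²*(5 + k) (a(k) = (k² + (k*(5 + k))*k) + (-3/2 + (½)*5) = (k² + k²*(5 + k)) + (-3/2 + 5/2) = (k² + k²*(5 + k)) + 1 = 1 + k² + k²*(5 + k))
a(B)⁴ = (1 + 12³ + 6*12²)⁴ = (1 + 1728 + 6*144)⁴ = (1 + 1728 + 864)⁴ = 2593⁴ = 45207455875201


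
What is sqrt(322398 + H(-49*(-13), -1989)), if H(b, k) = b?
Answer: 53*sqrt(115) ≈ 568.36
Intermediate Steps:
sqrt(322398 + H(-49*(-13), -1989)) = sqrt(322398 - 49*(-13)) = sqrt(322398 + 637) = sqrt(323035) = 53*sqrt(115)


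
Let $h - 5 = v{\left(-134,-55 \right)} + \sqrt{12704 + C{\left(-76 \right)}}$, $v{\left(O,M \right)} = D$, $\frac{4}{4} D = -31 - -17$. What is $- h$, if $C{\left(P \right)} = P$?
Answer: $9 - 2 \sqrt{3157} \approx -103.37$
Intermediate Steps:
$D = -14$ ($D = -31 - -17 = -31 + 17 = -14$)
$v{\left(O,M \right)} = -14$
$h = -9 + 2 \sqrt{3157}$ ($h = 5 - \left(14 - \sqrt{12704 - 76}\right) = 5 - \left(14 - \sqrt{12628}\right) = 5 - \left(14 - 2 \sqrt{3157}\right) = -9 + 2 \sqrt{3157} \approx 103.37$)
$- h = - (-9 + 2 \sqrt{3157}) = 9 - 2 \sqrt{3157}$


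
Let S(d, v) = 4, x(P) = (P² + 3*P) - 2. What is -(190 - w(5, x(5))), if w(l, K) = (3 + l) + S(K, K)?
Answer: -178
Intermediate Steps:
x(P) = -2 + P² + 3*P
w(l, K) = 7 + l (w(l, K) = (3 + l) + 4 = 7 + l)
-(190 - w(5, x(5))) = -(190 - (7 + 5)) = -(190 - 1*12) = -(190 - 12) = -1*178 = -178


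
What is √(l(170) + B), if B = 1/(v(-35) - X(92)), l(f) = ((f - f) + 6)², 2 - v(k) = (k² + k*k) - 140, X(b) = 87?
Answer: √206494505/2395 ≈ 6.0000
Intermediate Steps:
v(k) = 142 - 2*k² (v(k) = 2 - ((k² + k*k) - 140) = 2 - ((k² + k²) - 140) = 2 - (2*k² - 140) = 2 - (-140 + 2*k²) = 2 + (140 - 2*k²) = 142 - 2*k²)
l(f) = 36 (l(f) = (0 + 6)² = 6² = 36)
B = -1/2395 (B = 1/((142 - 2*(-35)²) - 1*87) = 1/((142 - 2*1225) - 87) = 1/((142 - 2450) - 87) = 1/(-2308 - 87) = 1/(-2395) = -1/2395 ≈ -0.00041754)
√(l(170) + B) = √(36 - 1/2395) = √(86219/2395) = √206494505/2395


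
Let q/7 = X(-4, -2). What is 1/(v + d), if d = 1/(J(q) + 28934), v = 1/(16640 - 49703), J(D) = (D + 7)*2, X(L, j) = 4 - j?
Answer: 959885016/4031 ≈ 2.3813e+5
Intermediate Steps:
q = 42 (q = 7*(4 - 1*(-2)) = 7*(4 + 2) = 7*6 = 42)
J(D) = 14 + 2*D (J(D) = (7 + D)*2 = 14 + 2*D)
v = -1/33063 (v = 1/(-33063) = -1/33063 ≈ -3.0245e-5)
d = 1/29032 (d = 1/((14 + 2*42) + 28934) = 1/((14 + 84) + 28934) = 1/(98 + 28934) = 1/29032 ≈ 3.4445e-5)
1/(v + d) = 1/(-1/33063 + 1/29032) = 1/(4031/959885016) = 959885016/4031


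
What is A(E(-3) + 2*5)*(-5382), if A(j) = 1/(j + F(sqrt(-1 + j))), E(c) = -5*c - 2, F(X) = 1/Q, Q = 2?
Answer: -10764/47 ≈ -229.02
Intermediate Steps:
F(X) = 1/2
E(c) = -2 - 5*c
A(j) = 1/(1/2 + j) (A(j) = 1/(j + 1/2) = 1/(1/2 + j))
A(E(-3) + 2*5)*(-5382) = (2/(1 + 2*((-2 - 5*(-3)) + 2*5)))*(-5382) = (2/(1 + 2*((-2 + 15) + 10)))*(-5382) = (2/(1 + 2*(13 + 10)))*(-5382) = (2/(1 + 2*23))*(-5382) = (2/(1 + 46))*(-5382) = (2/47)*(-5382) = -10764/47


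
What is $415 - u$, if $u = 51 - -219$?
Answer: $145$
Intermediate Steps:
$u = 270$ ($u = 51 + 219 = 270$)
$415 - u = 415 - 270 = 145$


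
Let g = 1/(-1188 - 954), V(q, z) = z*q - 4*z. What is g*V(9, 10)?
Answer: -25/1071 ≈ -0.023343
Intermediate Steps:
V(q, z) = -4*z + q*z (V(q, z) = q*z - 4*z = -4*z + q*z)
g = -1/2142 (g = 1/(-2142) = -1/2142 ≈ -0.00046685)
g*V(9, 10) = -5*(-4 + 9)/1071 = -5*5/1071 = -1/2142*50 = -25/1071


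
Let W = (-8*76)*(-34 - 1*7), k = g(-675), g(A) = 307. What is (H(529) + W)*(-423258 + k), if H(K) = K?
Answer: -10767063607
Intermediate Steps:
k = 307
W = 24928 (W = -608*(-34 - 7) = -608*(-41) = 24928)
(H(529) + W)*(-423258 + k) = (529 + 24928)*(-423258 + 307) = 25457*(-422951) = -10767063607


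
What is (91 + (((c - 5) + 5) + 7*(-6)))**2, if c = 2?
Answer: 2601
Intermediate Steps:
(91 + (((c - 5) + 5) + 7*(-6)))**2 = (91 + (((2 - 5) + 5) + 7*(-6)))**2 = (91 + ((-3 + 5) - 42))**2 = (91 + (2 - 42))**2 = (91 - 40)**2 = 51**2 = 2601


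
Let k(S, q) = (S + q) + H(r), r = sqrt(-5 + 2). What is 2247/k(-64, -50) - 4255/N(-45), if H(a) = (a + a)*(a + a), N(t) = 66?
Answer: -2716/33 ≈ -82.303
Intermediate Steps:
r = I*sqrt(3) (r = sqrt(-3) = I*sqrt(3) ≈ 1.732*I)
H(a) = 4*a**2 (H(a) = (2*a)*(2*a) = 4*a**2)
k(S, q) = -12 + S + q (k(S, q) = (S + q) + 4*(I*sqrt(3))**2 = (S + q) + 4*(-3) = (S + q) - 12 = -12 + S + q)
2247/k(-64, -50) - 4255/N(-45) = 2247/(-12 - 64 - 50) - 4255/66 = 2247/(-126) - 4255*1/66 = 2247*(-1/126) - 4255/66 = -107/6 - 4255/66 = -2716/33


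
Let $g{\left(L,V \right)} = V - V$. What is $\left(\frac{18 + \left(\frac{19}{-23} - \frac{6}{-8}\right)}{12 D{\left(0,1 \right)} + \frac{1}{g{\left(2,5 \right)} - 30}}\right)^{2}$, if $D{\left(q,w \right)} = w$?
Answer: $\frac{611820225}{272712196} \approx 2.2435$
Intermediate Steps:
$g{\left(L,V \right)} = 0$
$\left(\frac{18 + \left(\frac{19}{-23} - \frac{6}{-8}\right)}{12 D{\left(0,1 \right)} + \frac{1}{g{\left(2,5 \right)} - 30}}\right)^{2} = \left(\frac{18 + \left(\frac{19}{-23} - \frac{6}{-8}\right)}{12 \cdot 1 + \frac{1}{0 - 30}}\right)^{2} = \left(\frac{18 + \left(19 \left(- \frac{1}{23}\right) - - \frac{3}{4}\right)}{12 + \frac{1}{-30}}\right)^{2} = \left(\frac{18 + \left(- \frac{19}{23} + \frac{3}{4}\right)}{12 - \frac{1}{30}}\right)^{2} = \left(\frac{18 - \frac{7}{92}}{\frac{359}{30}}\right)^{2} = \left(\frac{1649}{92} \cdot \frac{30}{359}\right)^{2} = \left(\frac{24735}{16514}\right)^{2} = \frac{611820225}{272712196}$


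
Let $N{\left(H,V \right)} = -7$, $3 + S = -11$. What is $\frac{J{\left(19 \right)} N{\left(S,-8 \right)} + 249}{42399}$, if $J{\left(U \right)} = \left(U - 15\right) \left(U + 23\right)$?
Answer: $- \frac{103}{4711} \approx -0.021864$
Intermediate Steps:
$S = -14$ ($S = -3 - 11 = -14$)
$J{\left(U \right)} = \left(-15 + U\right) \left(23 + U\right)$
$\frac{J{\left(19 \right)} N{\left(S,-8 \right)} + 249}{42399} = \frac{\left(-345 + 19^{2} + 8 \cdot 19\right) \left(-7\right) + 249}{42399} = \left(\left(-345 + 361 + 152\right) \left(-7\right) + 249\right) \frac{1}{42399} = \left(168 \left(-7\right) + 249\right) \frac{1}{42399} = \left(-1176 + 249\right) \frac{1}{42399} = \left(-927\right) \frac{1}{42399} = - \frac{103}{4711}$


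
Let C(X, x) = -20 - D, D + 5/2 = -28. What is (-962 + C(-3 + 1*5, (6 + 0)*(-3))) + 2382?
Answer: 2861/2 ≈ 1430.5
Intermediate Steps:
D = -61/2 (D = -5/2 - 28 = -61/2 ≈ -30.500)
C(X, x) = 21/2 (C(X, x) = -20 - 1*(-61/2) = -20 + 61/2 = 21/2)
(-962 + C(-3 + 1*5, (6 + 0)*(-3))) + 2382 = (-962 + 21/2) + 2382 = -1903/2 + 2382 = 2861/2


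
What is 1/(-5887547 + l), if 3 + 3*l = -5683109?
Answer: -3/23345753 ≈ -1.2850e-7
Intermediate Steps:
l = -5683112/3 (l = -1 + (⅓)*(-5683109) = -1 - 5683109/3 = -5683112/3 ≈ -1.8944e+6)
1/(-5887547 + l) = 1/(-5887547 - 5683112/3) = 1/(-23345753/3) = -3/23345753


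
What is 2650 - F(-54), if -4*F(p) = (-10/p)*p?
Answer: 5295/2 ≈ 2647.5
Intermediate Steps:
F(p) = 5/2 (F(p) = -(-10/p)*p/4 = -¼*(-10) = 5/2)
2650 - F(-54) = 2650 - 1*5/2 = 2650 - 5/2 = 5295/2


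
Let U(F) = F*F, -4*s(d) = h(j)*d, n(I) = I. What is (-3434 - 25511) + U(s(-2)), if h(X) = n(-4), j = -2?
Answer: -28941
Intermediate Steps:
h(X) = -4
s(d) = d (s(d) = -(-1)*d = d)
U(F) = F²
(-3434 - 25511) + U(s(-2)) = (-3434 - 25511) + (-2)² = -28945 + 4 = -28941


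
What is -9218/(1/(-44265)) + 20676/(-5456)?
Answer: 556559421111/1364 ≈ 4.0803e+8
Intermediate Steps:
-9218/(1/(-44265)) + 20676/(-5456) = -9218/(-1/44265) + 20676*(-1/5456) = -9218*(-44265) - 5169/1364 = 408034770 - 5169/1364 = 556559421111/1364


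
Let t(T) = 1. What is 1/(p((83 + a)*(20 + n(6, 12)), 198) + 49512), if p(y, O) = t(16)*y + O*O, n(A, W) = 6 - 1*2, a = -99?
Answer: 1/88332 ≈ 1.1321e-5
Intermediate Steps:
n(A, W) = 4 (n(A, W) = 6 - 2 = 4)
p(y, O) = y + O**2 (p(y, O) = 1*y + O*O = y + O**2)
1/(p((83 + a)*(20 + n(6, 12)), 198) + 49512) = 1/(((83 - 99)*(20 + 4) + 198**2) + 49512) = 1/((-16*24 + 39204) + 49512) = 1/((-384 + 39204) + 49512) = 1/(38820 + 49512) = 1/88332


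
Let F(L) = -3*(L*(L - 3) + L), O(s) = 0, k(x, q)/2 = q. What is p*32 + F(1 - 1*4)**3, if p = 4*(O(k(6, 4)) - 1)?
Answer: -91253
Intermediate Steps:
k(x, q) = 2*q
F(L) = -3*L - 3*L*(-3 + L) (F(L) = -3*(L*(-3 + L) + L) = -3*(L + L*(-3 + L)) = -3*L - 3*L*(-3 + L))
p = -4 (p = 4*(0 - 1) = 4*(-1) = -4)
p*32 + F(1 - 1*4)**3 = -4*32 + (3*(1 - 1*4)*(2 - (1 - 1*4)))**3 = -128 + (3*(1 - 4)*(2 - (1 - 4)))**3 = -128 + (3*(-3)*(2 - 1*(-3)))**3 = -128 + (3*(-3)*(2 + 3))**3 = -128 + (3*(-3)*5)**3 = -128 + (-45)**3 = -128 - 91125 = -91253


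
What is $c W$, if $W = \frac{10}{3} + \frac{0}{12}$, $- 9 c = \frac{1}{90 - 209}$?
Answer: $\frac{10}{3213} \approx 0.0031124$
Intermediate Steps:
$c = \frac{1}{1071}$ ($c = - \frac{1}{9 \left(90 - 209\right)} = - \frac{1}{9 \left(-119\right)} = \left(- \frac{1}{9}\right) \left(- \frac{1}{119}\right) = \frac{1}{1071} \approx 0.00093371$)
$W = \frac{10}{3}$ ($W = 10 \cdot \frac{1}{3} + 0 \cdot \frac{1}{12} = \frac{10}{3} + 0 = \frac{10}{3} \approx 3.3333$)
$c W = \frac{1}{1071} \cdot \frac{10}{3} = \frac{10}{3213}$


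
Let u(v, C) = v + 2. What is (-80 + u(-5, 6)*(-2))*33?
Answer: -2442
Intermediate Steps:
u(v, C) = 2 + v
(-80 + u(-5, 6)*(-2))*33 = (-80 + (2 - 5)*(-2))*33 = (-80 - 3*(-2))*33 = (-80 + 6)*33 = -74*33 = -2442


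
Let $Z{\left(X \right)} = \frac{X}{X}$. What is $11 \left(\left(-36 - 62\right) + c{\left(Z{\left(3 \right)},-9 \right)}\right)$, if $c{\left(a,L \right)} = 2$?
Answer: $-1056$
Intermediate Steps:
$Z{\left(X \right)} = 1$
$11 \left(\left(-36 - 62\right) + c{\left(Z{\left(3 \right)},-9 \right)}\right) = 11 \left(\left(-36 - 62\right) + 2\right) = 11 \left(-98 + 2\right) = 11 \left(-96\right) = -1056$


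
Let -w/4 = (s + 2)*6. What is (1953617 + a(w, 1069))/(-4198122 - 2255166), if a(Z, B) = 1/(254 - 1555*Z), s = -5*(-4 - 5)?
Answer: -3427218581399/11320964418672 ≈ -0.30273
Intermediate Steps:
s = 45 (s = -5*(-9) = 45)
w = -1128 (w = -4*(45 + 2)*6 = -188*6 = -4*282 = -1128)
(1953617 + a(w, 1069))/(-4198122 - 2255166) = (1953617 - 1/(-254 + 1555*(-1128)))/(-4198122 - 2255166) = (1953617 - 1/(-254 - 1754040))/(-6453288) = (1953617 - 1/(-1754294))*(-1/6453288) = (1953617 - 1*(-1/1754294))*(-1/6453288) = (1953617 + 1/1754294)*(-1/6453288) = (3427218581399/1754294)*(-1/6453288) = -3427218581399/11320964418672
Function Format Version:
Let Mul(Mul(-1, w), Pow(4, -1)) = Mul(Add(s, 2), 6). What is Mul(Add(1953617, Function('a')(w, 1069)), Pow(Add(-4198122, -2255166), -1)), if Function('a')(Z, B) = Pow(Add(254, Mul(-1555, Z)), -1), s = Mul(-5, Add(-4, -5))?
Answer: Rational(-3427218581399, 11320964418672) ≈ -0.30273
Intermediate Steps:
s = 45 (s = Mul(-5, -9) = 45)
w = -1128 (w = Mul(-4, Mul(Add(45, 2), 6)) = Mul(-4, Mul(47, 6)) = Mul(-4, 282) = -1128)
Mul(Add(1953617, Function('a')(w, 1069)), Pow(Add(-4198122, -2255166), -1)) = Mul(Add(1953617, Mul(-1, Pow(Add(-254, Mul(1555, -1128)), -1))), Pow(Add(-4198122, -2255166), -1)) = Mul(Add(1953617, Mul(-1, Pow(Add(-254, -1754040), -1))), Pow(-6453288, -1)) = Mul(Add(1953617, Mul(-1, Pow(-1754294, -1))), Rational(-1, 6453288)) = Mul(Add(1953617, Mul(-1, Rational(-1, 1754294))), Rational(-1, 6453288)) = Mul(Add(1953617, Rational(1, 1754294)), Rational(-1, 6453288)) = Mul(Rational(3427218581399, 1754294), Rational(-1, 6453288)) = Rational(-3427218581399, 11320964418672)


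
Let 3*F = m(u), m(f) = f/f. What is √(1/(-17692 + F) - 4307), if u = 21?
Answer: 2*I*√121326280361/10615 ≈ 65.628*I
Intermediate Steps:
m(f) = 1
F = ⅓ (F = (⅓)*1 = ⅓ ≈ 0.33333)
√(1/(-17692 + F) - 4307) = √(1/(-17692 + ⅓) - 4307) = √(1/(-53075/3) - 4307) = √(-3/53075 - 4307) = √(-228594028/53075) = 2*I*√121326280361/10615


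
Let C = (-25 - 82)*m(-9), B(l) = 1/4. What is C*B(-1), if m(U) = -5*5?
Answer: 2675/4 ≈ 668.75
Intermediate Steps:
m(U) = -25
B(l) = ¼
C = 2675 (C = (-25 - 82)*(-25) = -107*(-25) = 2675)
C*B(-1) = 2675*(¼) = 2675/4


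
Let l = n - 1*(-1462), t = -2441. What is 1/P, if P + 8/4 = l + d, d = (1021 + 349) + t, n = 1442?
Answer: 1/1831 ≈ 0.00054615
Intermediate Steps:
d = -1071 (d = (1021 + 349) - 2441 = 1370 - 2441 = -1071)
l = 2904 (l = 1442 - 1*(-1462) = 1442 + 1462 = 2904)
P = 1831 (P = -2 + (2904 - 1071) = -2 + 1833 = 1831)
1/P = 1/1831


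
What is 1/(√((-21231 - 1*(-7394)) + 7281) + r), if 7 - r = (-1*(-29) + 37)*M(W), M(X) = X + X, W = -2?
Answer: 271/79997 - 2*I*√1639/79997 ≈ 0.0033876 - 0.0010122*I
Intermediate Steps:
M(X) = 2*X
r = 271 (r = 7 - (-1*(-29) + 37)*2*(-2) = 7 - (29 + 37)*(-4) = 7 - 66*(-4) = 7 - 1*(-264) = 7 + 264 = 271)
1/(√((-21231 - 1*(-7394)) + 7281) + r) = 1/(√((-21231 - 1*(-7394)) + 7281) + 271) = 1/(√((-21231 + 7394) + 7281) + 271) = 1/(√(-13837 + 7281) + 271) = 1/(√(-6556) + 271) = 1/(2*I*√1639 + 271) = 1/(271 + 2*I*√1639)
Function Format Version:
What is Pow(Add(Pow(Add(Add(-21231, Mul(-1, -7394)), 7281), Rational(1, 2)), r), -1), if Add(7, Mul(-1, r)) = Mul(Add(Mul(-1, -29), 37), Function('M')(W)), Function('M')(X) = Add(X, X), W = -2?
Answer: Add(Rational(271, 79997), Mul(Rational(-2, 79997), I, Pow(1639, Rational(1, 2)))) ≈ Add(0.0033876, Mul(-0.0010122, I))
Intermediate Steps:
Function('M')(X) = Mul(2, X)
r = 271 (r = Add(7, Mul(-1, Mul(Add(Mul(-1, -29), 37), Mul(2, -2)))) = Add(7, Mul(-1, Mul(Add(29, 37), -4))) = Add(7, Mul(-1, Mul(66, -4))) = Add(7, Mul(-1, -264)) = Add(7, 264) = 271)
Pow(Add(Pow(Add(Add(-21231, Mul(-1, -7394)), 7281), Rational(1, 2)), r), -1) = Pow(Add(Pow(Add(Add(-21231, Mul(-1, -7394)), 7281), Rational(1, 2)), 271), -1) = Pow(Add(Pow(Add(Add(-21231, 7394), 7281), Rational(1, 2)), 271), -1) = Pow(Add(Pow(Add(-13837, 7281), Rational(1, 2)), 271), -1) = Pow(Add(Pow(-6556, Rational(1, 2)), 271), -1) = Pow(Add(Mul(2, I, Pow(1639, Rational(1, 2))), 271), -1) = Pow(Add(271, Mul(2, I, Pow(1639, Rational(1, 2)))), -1)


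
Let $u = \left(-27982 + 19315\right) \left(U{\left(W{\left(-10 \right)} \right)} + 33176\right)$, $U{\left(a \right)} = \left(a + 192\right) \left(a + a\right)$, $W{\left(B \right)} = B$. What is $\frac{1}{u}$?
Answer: $- \frac{1}{255988512} \approx -3.9064 \cdot 10^{-9}$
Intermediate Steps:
$U{\left(a \right)} = 2 a \left(192 + a\right)$ ($U{\left(a \right)} = \left(192 + a\right) 2 a = 2 a \left(192 + a\right)$)
$u = -255988512$ ($u = \left(-27982 + 19315\right) \left(2 \left(-10\right) \left(192 - 10\right) + 33176\right) = - 8667 \left(2 \left(-10\right) 182 + 33176\right) = - 8667 \left(-3640 + 33176\right) = \left(-8667\right) 29536 = -255988512$)
$\frac{1}{u} = \frac{1}{-255988512} = - \frac{1}{255988512}$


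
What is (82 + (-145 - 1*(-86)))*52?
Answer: 1196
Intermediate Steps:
(82 + (-145 - 1*(-86)))*52 = (82 + (-145 + 86))*52 = (82 - 59)*52 = 23*52 = 1196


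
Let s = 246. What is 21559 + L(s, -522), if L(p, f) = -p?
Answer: 21313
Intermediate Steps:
21559 + L(s, -522) = 21559 - 1*246 = 21559 - 246 = 21313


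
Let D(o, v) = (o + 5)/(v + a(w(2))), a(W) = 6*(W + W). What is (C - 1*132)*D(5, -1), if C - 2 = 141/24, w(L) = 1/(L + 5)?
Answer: -6951/4 ≈ -1737.8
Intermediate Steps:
w(L) = 1/(5 + L)
a(W) = 12*W (a(W) = 6*(2*W) = 12*W)
C = 63/8 (C = 2 + 141/24 = 2 + 141*(1/24) = 2 + 47/8 = 63/8 ≈ 7.8750)
D(o, v) = (5 + o)/(12/7 + v) (D(o, v) = (o + 5)/(v + 12/(5 + 2)) = (5 + o)/(v + 12/7) = (5 + o)/(12/7 + v))
(C - 1*132)*D(5, -1) = (63/8 - 1*132)*(7*(5 + 5)/(12 + 7*(-1))) = (63/8 - 132)*(7*10/(12 - 7)) = -6951*10/(8*5) = -993/8*14 = -6951/4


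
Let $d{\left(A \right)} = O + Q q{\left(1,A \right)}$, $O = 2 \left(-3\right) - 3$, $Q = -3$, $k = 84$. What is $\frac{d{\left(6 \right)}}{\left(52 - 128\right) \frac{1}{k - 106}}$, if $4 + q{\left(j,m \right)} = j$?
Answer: $0$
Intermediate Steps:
$q{\left(j,m \right)} = -4 + j$
$O = -9$ ($O = -6 - 3 = -9$)
$d{\left(A \right)} = 0$ ($d{\left(A \right)} = -9 - 3 \left(-4 + 1\right) = -9 - -9 = -9 + 9 = 0$)
$\frac{d{\left(6 \right)}}{\left(52 - 128\right) \frac{1}{k - 106}} = \frac{1}{\left(52 - 128\right) \frac{1}{84 - 106}} \cdot 0 = \frac{1}{\left(-76\right) \frac{1}{-22}} \cdot 0 = \frac{1}{\left(-76\right) \left(- \frac{1}{22}\right)} 0 = \frac{1}{\frac{38}{11}} \cdot 0 = \frac{11}{38} \cdot 0 = 0$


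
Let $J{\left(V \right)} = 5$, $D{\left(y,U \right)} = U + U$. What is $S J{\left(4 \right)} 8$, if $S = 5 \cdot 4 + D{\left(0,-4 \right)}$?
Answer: $480$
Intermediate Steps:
$D{\left(y,U \right)} = 2 U$
$S = 12$ ($S = 5 \cdot 4 + 2 \left(-4\right) = 20 - 8 = 12$)
$S J{\left(4 \right)} 8 = 12 \cdot 5 \cdot 8 = 60 \cdot 8 = 480$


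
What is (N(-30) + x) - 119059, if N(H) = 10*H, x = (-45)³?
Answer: -210484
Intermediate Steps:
x = -91125
(N(-30) + x) - 119059 = (10*(-30) - 91125) - 119059 = (-300 - 91125) - 119059 = -91425 - 119059 = -210484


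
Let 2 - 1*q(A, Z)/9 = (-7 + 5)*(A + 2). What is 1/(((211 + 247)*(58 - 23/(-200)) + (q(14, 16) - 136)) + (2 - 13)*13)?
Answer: 100/2664367 ≈ 3.7532e-5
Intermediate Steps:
q(A, Z) = 54 + 18*A (q(A, Z) = 18 - 9*(-7 + 5)*(A + 2) = 18 - (-18)*(2 + A) = 18 - 9*(-4 - 2*A) = 18 + (36 + 18*A) = 54 + 18*A)
1/(((211 + 247)*(58 - 23/(-200)) + (q(14, 16) - 136)) + (2 - 13)*13) = 1/(((211 + 247)*(58 - 23/(-200)) + ((54 + 18*14) - 136)) + (2 - 13)*13) = 1/((458*(58 - 23*(-1/200)) + ((54 + 252) - 136)) - 11*13) = 1/((458*(58 + 23/200) + (306 - 136)) - 143) = 1/((458*(11623/200) + 170) - 143) = 1/((2661667/100 + 170) - 143) = 1/(2678667/100 - 143) = 1/(2664367/100) = 100/2664367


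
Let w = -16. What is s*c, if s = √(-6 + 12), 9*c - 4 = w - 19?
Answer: -31*√6/9 ≈ -8.4371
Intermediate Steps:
c = -31/9 (c = 4/9 + (-16 - 19)/9 = 4/9 + (⅑)*(-35) = 4/9 - 35/9 = -31/9 ≈ -3.4444)
s = √6 ≈ 2.4495
s*c = √6*(-31/9) = -31*√6/9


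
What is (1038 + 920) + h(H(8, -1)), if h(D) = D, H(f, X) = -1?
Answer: 1957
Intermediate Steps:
(1038 + 920) + h(H(8, -1)) = (1038 + 920) - 1 = 1958 - 1 = 1957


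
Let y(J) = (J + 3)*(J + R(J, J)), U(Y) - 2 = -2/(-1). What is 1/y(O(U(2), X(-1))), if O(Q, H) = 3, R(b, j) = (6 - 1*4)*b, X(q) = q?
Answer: 1/54 ≈ 0.018519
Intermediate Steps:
U(Y) = 4 (U(Y) = 2 - 2/(-1) = 2 - 2*(-1) = 2 + 2 = 4)
R(b, j) = 2*b (R(b, j) = (6 - 4)*b = 2*b)
y(J) = 3*J*(3 + J) (y(J) = (J + 3)*(J + 2*J) = (3 + J)*(3*J) = 3*J*(3 + J))
1/y(O(U(2), X(-1))) = 1/(3*3*(3 + 3)) = 1/(3*3*6) = 1/54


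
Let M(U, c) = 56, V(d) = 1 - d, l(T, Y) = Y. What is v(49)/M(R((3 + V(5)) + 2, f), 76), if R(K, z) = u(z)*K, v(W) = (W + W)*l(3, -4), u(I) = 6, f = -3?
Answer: -7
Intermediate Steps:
v(W) = -8*W (v(W) = (W + W)*(-4) = (2*W)*(-4) = -8*W)
R(K, z) = 6*K
v(49)/M(R((3 + V(5)) + 2, f), 76) = -8*49/56 = -392*1/56 = -7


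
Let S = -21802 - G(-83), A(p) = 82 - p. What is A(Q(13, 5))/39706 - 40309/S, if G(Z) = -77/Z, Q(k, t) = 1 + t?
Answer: 66489896325/35926842479 ≈ 1.8507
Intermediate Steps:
S = -1809643/83 (S = -21802 - (-77)/(-83) = -21802 - (-77)*(-1)/83 = -21802 - 1*77/83 = -21802 - 77/83 = -1809643/83 ≈ -21803.)
A(Q(13, 5))/39706 - 40309/S = (82 - (1 + 5))/39706 - 40309/(-1809643/83) = (82 - 1*6)*(1/39706) - 40309*(-83/1809643) = (82 - 6)*(1/39706) + 3345647/1809643 = 76*(1/39706) + 3345647/1809643 = 38/19853 + 3345647/1809643 = 66489896325/35926842479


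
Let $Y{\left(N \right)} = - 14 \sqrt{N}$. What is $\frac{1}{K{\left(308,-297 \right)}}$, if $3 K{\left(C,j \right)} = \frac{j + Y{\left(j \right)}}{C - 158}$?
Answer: $- \frac{450}{493} + \frac{700 i \sqrt{33}}{5423} \approx -0.91278 + 0.74151 i$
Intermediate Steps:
$K{\left(C,j \right)} = \frac{j - 14 \sqrt{j}}{3 \left(-158 + C\right)}$ ($K{\left(C,j \right)} = \frac{\left(j - 14 \sqrt{j}\right) \frac{1}{C - 158}}{3} = \frac{\left(j - 14 \sqrt{j}\right) \frac{1}{-158 + C}}{3} = \frac{\frac{1}{-158 + C} \left(j - 14 \sqrt{j}\right)}{3} = \frac{j - 14 \sqrt{j}}{3 \left(-158 + C\right)}$)
$\frac{1}{K{\left(308,-297 \right)}} = \frac{1}{\frac{1}{3} \frac{1}{-158 + 308} \left(-297 - 14 \sqrt{-297}\right)} = \frac{1}{\frac{1}{3} \cdot \frac{1}{150} \left(-297 - 14 \cdot 3 i \sqrt{33}\right)} = \frac{1}{\frac{1}{3} \cdot \frac{1}{150} \left(-297 - 42 i \sqrt{33}\right)} = \frac{1}{- \frac{33}{50} - \frac{7 i \sqrt{33}}{75}}$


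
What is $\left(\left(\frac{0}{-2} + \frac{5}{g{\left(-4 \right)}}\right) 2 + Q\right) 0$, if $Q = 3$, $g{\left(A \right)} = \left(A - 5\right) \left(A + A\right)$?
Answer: $0$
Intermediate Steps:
$g{\left(A \right)} = 2 A \left(-5 + A\right)$ ($g{\left(A \right)} = \left(-5 + A\right) 2 A = 2 A \left(-5 + A\right)$)
$\left(\left(\frac{0}{-2} + \frac{5}{g{\left(-4 \right)}}\right) 2 + Q\right) 0 = \left(\left(\frac{0}{-2} + \frac{5}{2 \left(-4\right) \left(-5 - 4\right)}\right) 2 + 3\right) 0 = \left(\left(0 \left(- \frac{1}{2}\right) + \frac{5}{2 \left(-4\right) \left(-9\right)}\right) 2 + 3\right) 0 = \left(\left(0 + \frac{5}{72}\right) 2 + 3\right) 0 = \left(\frac{5}{72} \cdot 2 + 3\right) 0 = \left(\frac{5}{36} + 3\right) 0 = \frac{113}{36} \cdot 0 = 0$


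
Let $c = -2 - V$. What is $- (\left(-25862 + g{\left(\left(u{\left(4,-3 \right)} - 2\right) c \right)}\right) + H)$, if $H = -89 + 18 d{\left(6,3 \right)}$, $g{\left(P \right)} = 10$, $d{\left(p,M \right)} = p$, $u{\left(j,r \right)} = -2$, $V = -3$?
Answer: $25833$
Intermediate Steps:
$c = 1$ ($c = -2 - -3 = -2 + 3 = 1$)
$H = 19$ ($H = -89 + 18 \cdot 6 = -89 + 108 = 19$)
$- (\left(-25862 + g{\left(\left(u{\left(4,-3 \right)} - 2\right) c \right)}\right) + H) = - (\left(-25862 + 10\right) + 19) = - (-25852 + 19) = \left(-1\right) \left(-25833\right) = 25833$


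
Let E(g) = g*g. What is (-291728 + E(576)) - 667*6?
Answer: 36046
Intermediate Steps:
E(g) = g²
(-291728 + E(576)) - 667*6 = (-291728 + 576²) - 667*6 = (-291728 + 331776) - 4002 = 40048 - 4002 = 36046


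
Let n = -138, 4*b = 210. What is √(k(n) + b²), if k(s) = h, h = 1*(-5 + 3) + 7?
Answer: 47*√5/2 ≈ 52.548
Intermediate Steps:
b = 105/2 (b = (¼)*210 = 105/2 ≈ 52.500)
h = 5 (h = 1*(-2) + 7 = -2 + 7 = 5)
k(s) = 5
√(k(n) + b²) = √(5 + (105/2)²) = √(5 + 11025/4) = √(11045/4) = 47*√5/2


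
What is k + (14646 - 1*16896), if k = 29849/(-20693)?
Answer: -46589099/20693 ≈ -2251.4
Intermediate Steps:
k = -29849/20693 (k = 29849*(-1/20693) = -29849/20693 ≈ -1.4425)
k + (14646 - 1*16896) = -29849/20693 + (14646 - 1*16896) = -29849/20693 + (14646 - 16896) = -29849/20693 - 2250 = -46589099/20693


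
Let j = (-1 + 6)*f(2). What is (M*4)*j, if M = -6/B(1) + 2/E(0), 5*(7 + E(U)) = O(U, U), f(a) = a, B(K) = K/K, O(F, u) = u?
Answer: -1760/7 ≈ -251.43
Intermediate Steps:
B(K) = 1
E(U) = -7 + U/5
M = -44/7 (M = -6/1 + 2/(-7 + (⅕)*0) = -6*1 + 2/(-7 + 0) = -6 + 2/(-7) = -6 + 2*(-⅐) = -6 - 2/7 = -44/7 ≈ -6.2857)
j = 10 (j = (-1 + 6)*2 = 5*2 = 10)
(M*4)*j = -44/7*4*10 = -176/7*10 = -1760/7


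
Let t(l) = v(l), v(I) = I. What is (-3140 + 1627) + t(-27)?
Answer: -1540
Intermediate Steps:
t(l) = l
(-3140 + 1627) + t(-27) = (-3140 + 1627) - 27 = -1513 - 27 = -1540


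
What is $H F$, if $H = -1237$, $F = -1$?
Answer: $1237$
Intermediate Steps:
$H F = \left(-1237\right) \left(-1\right) = 1237$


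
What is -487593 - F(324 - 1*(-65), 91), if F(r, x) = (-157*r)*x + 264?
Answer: 5069786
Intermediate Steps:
F(r, x) = 264 - 157*r*x (F(r, x) = -157*r*x + 264 = 264 - 157*r*x)
-487593 - F(324 - 1*(-65), 91) = -487593 - (264 - 157*(324 - 1*(-65))*91) = -487593 - (264 - 157*(324 + 65)*91) = -487593 - (264 - 157*389*91) = -487593 - (264 - 5557643) = -487593 - 1*(-5557379) = -487593 + 5557379 = 5069786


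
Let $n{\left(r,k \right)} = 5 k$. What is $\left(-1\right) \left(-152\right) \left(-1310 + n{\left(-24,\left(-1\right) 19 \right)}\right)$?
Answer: $-213560$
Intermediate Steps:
$\left(-1\right) \left(-152\right) \left(-1310 + n{\left(-24,\left(-1\right) 19 \right)}\right) = \left(-1\right) \left(-152\right) \left(-1310 + 5 \left(\left(-1\right) 19\right)\right) = 152 \left(-1310 + 5 \left(-19\right)\right) = 152 \left(-1310 - 95\right) = 152 \left(-1405\right) = -213560$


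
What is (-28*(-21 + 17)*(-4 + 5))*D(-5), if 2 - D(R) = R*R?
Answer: -2576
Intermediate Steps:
D(R) = 2 - R**2 (D(R) = 2 - R*R = 2 - R**2)
(-28*(-21 + 17)*(-4 + 5))*D(-5) = (-28*(-21 + 17)*(-4 + 5))*(2 - 1*(-5)**2) = (-(-112))*(2 - 1*25) = (-28*(-4))*(2 - 25) = 112*(-23) = -2576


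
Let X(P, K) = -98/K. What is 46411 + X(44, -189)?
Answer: 1253111/27 ≈ 46412.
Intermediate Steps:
46411 + X(44, -189) = 46411 - 98/(-189) = 46411 - 98*(-1/189) = 46411 + 14/27 = 1253111/27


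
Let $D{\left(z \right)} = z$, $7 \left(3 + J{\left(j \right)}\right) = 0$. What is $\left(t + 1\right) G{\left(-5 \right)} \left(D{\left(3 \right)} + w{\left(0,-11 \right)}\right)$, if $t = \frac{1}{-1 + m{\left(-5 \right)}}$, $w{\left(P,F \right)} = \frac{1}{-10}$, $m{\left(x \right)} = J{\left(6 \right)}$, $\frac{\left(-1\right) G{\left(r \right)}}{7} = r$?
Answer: $\frac{609}{8} \approx 76.125$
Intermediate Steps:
$G{\left(r \right)} = - 7 r$
$J{\left(j \right)} = -3$ ($J{\left(j \right)} = -3 + \frac{1}{7} \cdot 0 = -3 + 0 = -3$)
$m{\left(x \right)} = -3$
$w{\left(P,F \right)} = - \frac{1}{10}$
$t = - \frac{1}{4}$ ($t = \frac{1}{-1 - 3} = \frac{1}{-4} = - \frac{1}{4} \approx -0.25$)
$\left(t + 1\right) G{\left(-5 \right)} \left(D{\left(3 \right)} + w{\left(0,-11 \right)}\right) = \left(- \frac{1}{4} + 1\right) \left(\left(-7\right) \left(-5\right)\right) \left(3 - \frac{1}{10}\right) = \frac{3}{4} \cdot 35 \cdot \frac{29}{10} = \frac{105}{4} \cdot \frac{29}{10} = \frac{609}{8}$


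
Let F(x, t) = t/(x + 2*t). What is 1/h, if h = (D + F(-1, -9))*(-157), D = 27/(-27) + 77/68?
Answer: -1292/122931 ≈ -0.010510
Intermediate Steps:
D = 9/68 (D = 27*(-1/27) + 77*(1/68) = -1 + 77/68 = 9/68 ≈ 0.13235)
h = -122931/1292 (h = (9/68 - 9/(-1 + 2*(-9)))*(-157) = (9/68 - 9/(-1 - 18))*(-157) = (9/68 - 9/(-19))*(-157) = (9/68 - 9*(-1/19))*(-157) = (9/68 + 9/19)*(-157) = (783/1292)*(-157) = -122931/1292 ≈ -95.148)
1/h = 1/(-122931/1292) = -1292/122931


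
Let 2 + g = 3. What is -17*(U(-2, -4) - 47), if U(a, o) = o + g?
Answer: 850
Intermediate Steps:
g = 1 (g = -2 + 3 = 1)
U(a, o) = 1 + o (U(a, o) = o + 1 = 1 + o)
-17*(U(-2, -4) - 47) = -17*((1 - 4) - 47) = -17*(-3 - 47) = -17*(-50) = 850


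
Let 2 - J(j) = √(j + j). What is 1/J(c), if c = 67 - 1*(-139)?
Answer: -1/204 - √103/204 ≈ -0.054651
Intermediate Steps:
c = 206 (c = 67 + 139 = 206)
J(j) = 2 - √2*√j (J(j) = 2 - √(j + j) = 2 - √(2*j) = 2 - √2*√j)
1/J(c) = 1/(2 - √2*√206) = 1/(2 - 2*√103)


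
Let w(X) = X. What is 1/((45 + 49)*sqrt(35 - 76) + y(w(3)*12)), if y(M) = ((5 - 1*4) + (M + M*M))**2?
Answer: 1776889/3157334880597 - 94*I*sqrt(41)/3157334880597 ≈ 5.6278e-7 - 1.9063e-10*I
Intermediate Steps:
y(M) = (1 + M + M**2)**2 (y(M) = ((5 - 4) + (M + M**2))**2 = (1 + (M + M**2))**2 = (1 + M + M**2)**2)
1/((45 + 49)*sqrt(35 - 76) + y(w(3)*12)) = 1/((45 + 49)*sqrt(35 - 76) + (1 + 3*12 + (3*12)**2)**2) = 1/(94*sqrt(-41) + (1 + 36 + 36**2)**2) = 1/(94*(I*sqrt(41)) + (1 + 36 + 1296)**2) = 1/(94*I*sqrt(41) + 1333**2) = 1/(94*I*sqrt(41) + 1776889) = 1/(1776889 + 94*I*sqrt(41))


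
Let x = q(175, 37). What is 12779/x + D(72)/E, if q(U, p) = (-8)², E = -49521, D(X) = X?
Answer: 210941417/1056448 ≈ 199.67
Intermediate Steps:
q(U, p) = 64
x = 64
12779/x + D(72)/E = 12779/64 + 72/(-49521) = 12779*(1/64) + 72*(-1/49521) = 12779/64 - 24/16507 = 210941417/1056448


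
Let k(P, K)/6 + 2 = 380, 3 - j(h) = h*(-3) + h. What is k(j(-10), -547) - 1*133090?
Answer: -130822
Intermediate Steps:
j(h) = 3 + 2*h (j(h) = 3 - (h*(-3) + h) = 3 - (-3*h + h) = 3 - (-2)*h = 3 + 2*h)
k(P, K) = 2268 (k(P, K) = -12 + 6*380 = -12 + 2280 = 2268)
k(j(-10), -547) - 1*133090 = 2268 - 1*133090 = 2268 - 133090 = -130822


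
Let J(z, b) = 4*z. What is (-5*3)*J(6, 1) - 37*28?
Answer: -1396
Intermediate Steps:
(-5*3)*J(6, 1) - 37*28 = (-5*3)*(4*6) - 37*28 = -15*24 - 1036 = -360 - 1036 = -1396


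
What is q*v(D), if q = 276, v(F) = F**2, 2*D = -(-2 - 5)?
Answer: 3381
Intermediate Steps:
D = 7/2 (D = (-(-2 - 5))/2 = (-1*(-7))/2 = (1/2)*7 = 7/2 ≈ 3.5000)
q*v(D) = 276*(7/2)**2 = 276*(49/4) = 3381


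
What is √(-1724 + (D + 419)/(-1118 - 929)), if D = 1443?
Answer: I*√7227731830/2047 ≈ 41.532*I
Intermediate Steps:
√(-1724 + (D + 419)/(-1118 - 929)) = √(-1724 + (1443 + 419)/(-1118 - 929)) = √(-1724 + 1862/(-2047)) = √(-1724 + 1862*(-1/2047)) = √(-1724 - 1862/2047) = √(-3530890/2047) = I*√7227731830/2047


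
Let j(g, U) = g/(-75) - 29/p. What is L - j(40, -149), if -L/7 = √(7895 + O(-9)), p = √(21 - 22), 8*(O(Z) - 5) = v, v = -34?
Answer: 8/15 - 29*I - 7*√31583/2 ≈ -621.47 - 29.0*I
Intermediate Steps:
O(Z) = ¾ (O(Z) = 5 + (⅛)*(-34) = 5 - 17/4 = ¾)
p = I (p = √(-1) = I ≈ 1.0*I)
L = -7*√31583/2 (L = -7*√(7895 + ¾) = -7*√31583/2 ≈ -622.01)
j(g, U) = 29*I - g/75 (j(g, U) = g/(-75) - 29*(-I) = g*(-1/75) - (-29)*I = -g/75 + 29*I = 29*I - g/75)
L - j(40, -149) = -7*√31583/2 - (29*I - 1/75*40) = -7*√31583/2 - (29*I - 8/15) = -7*√31583/2 - (-8/15 + 29*I) = -7*√31583/2 + (8/15 - 29*I) = 8/15 - 29*I - 7*√31583/2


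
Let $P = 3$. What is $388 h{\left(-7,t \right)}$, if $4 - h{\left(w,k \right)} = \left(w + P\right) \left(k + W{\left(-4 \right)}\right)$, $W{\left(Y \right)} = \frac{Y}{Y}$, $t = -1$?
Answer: $1552$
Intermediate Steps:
$W{\left(Y \right)} = 1$
$h{\left(w,k \right)} = 4 - \left(1 + k\right) \left(3 + w\right)$ ($h{\left(w,k \right)} = 4 - \left(w + 3\right) \left(k + 1\right) = 4 - \left(3 + w\right) \left(1 + k\right) = 4 - \left(1 + k\right) \left(3 + w\right)$)
$388 h{\left(-7,t \right)} = 388 \left(1 - -7 - -3 - \left(-1\right) \left(-7\right)\right) = 388 \left(1 + 7 + 3 - 7\right) = 388 \cdot 4 = 1552$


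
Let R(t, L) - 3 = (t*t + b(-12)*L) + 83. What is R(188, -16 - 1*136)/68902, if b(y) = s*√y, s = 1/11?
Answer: 17715/34451 - 152*I*√3/378961 ≈ 0.51421 - 0.00069472*I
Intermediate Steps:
s = 1/11 ≈ 0.090909
b(y) = √y/11
R(t, L) = 86 + t² + 2*I*L*√3/11 (R(t, L) = 3 + ((t*t + (√(-12)/11)*L) + 83) = 3 + ((t² + ((2*I*√3)/11)*L) + 83) = 3 + ((t² + (2*I*√3/11)*L) + 83) = 3 + ((t² + 2*I*L*√3/11) + 83) = 3 + (83 + t² + 2*I*L*√3/11) = 86 + t² + 2*I*L*√3/11)
R(188, -16 - 1*136)/68902 = (86 + 188² + 2*I*(-16 - 1*136)*√3/11)/68902 = (86 + 35344 + 2*I*(-16 - 136)*√3/11)*(1/68902) = (86 + 35344 + (2/11)*I*(-152)*√3)*(1/68902) = (86 + 35344 - 304*I*√3/11)*(1/68902) = (35430 - 304*I*√3/11)*(1/68902) = 17715/34451 - 152*I*√3/378961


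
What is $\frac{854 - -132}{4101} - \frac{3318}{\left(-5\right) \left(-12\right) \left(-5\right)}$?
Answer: $\frac{2317153}{205050} \approx 11.3$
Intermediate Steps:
$\frac{854 - -132}{4101} - \frac{3318}{\left(-5\right) \left(-12\right) \left(-5\right)} = \left(854 + 132\right) \frac{1}{4101} - \frac{3318}{60 \left(-5\right)} = 986 \cdot \frac{1}{4101} - \frac{3318}{-300} = \frac{986}{4101} - - \frac{553}{50} = \frac{986}{4101} + \frac{553}{50} = \frac{2317153}{205050}$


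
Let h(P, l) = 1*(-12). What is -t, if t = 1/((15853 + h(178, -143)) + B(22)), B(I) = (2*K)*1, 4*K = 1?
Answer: -2/31683 ≈ -6.3125e-5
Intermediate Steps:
K = ¼ (K = (¼)*1 = ¼ ≈ 0.25000)
h(P, l) = -12
B(I) = ½ (B(I) = (2*(¼))*1 = (½)*1 = ½)
t = 2/31683 (t = 1/((15853 - 12) + ½) = 1/(15841 + ½) = 1/(31683/2) = 2/31683 ≈ 6.3125e-5)
-t = -1*2/31683 = -2/31683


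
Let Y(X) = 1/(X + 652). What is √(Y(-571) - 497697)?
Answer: 4*I*√2519591/9 ≈ 705.48*I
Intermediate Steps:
Y(X) = 1/(652 + X)
√(Y(-571) - 497697) = √(1/(652 - 571) - 497697) = √(1/81 - 497697) = √(-40313456/81) = 4*I*√2519591/9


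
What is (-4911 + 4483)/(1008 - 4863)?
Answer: 428/3855 ≈ 0.11102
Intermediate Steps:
(-4911 + 4483)/(1008 - 4863) = -428/(-3855) = -428*(-1/3855) = 428/3855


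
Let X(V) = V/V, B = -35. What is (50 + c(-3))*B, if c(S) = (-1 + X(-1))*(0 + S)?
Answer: -1750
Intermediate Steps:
X(V) = 1
c(S) = 0 (c(S) = (-1 + 1)*(0 + S) = 0*S = 0)
(50 + c(-3))*B = (50 + 0)*(-35) = 50*(-35) = -1750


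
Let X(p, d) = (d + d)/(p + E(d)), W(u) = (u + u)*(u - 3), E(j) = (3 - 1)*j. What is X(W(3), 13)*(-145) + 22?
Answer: -123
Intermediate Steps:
E(j) = 2*j
W(u) = 2*u*(-3 + u) (W(u) = (2*u)*(-3 + u) = 2*u*(-3 + u))
X(p, d) = 2*d/(p + 2*d) (X(p, d) = (d + d)/(p + 2*d) = (2*d)/(p + 2*d) = 2*d/(p + 2*d))
X(W(3), 13)*(-145) + 22 = (2*13/(2*3*(-3 + 3) + 2*13))*(-145) + 22 = (2*13/(2*3*0 + 26))*(-145) + 22 = (2*13/(0 + 26))*(-145) + 22 = (2*13/26)*(-145) + 22 = (2*13*(1/26))*(-145) + 22 = 1*(-145) + 22 = -145 + 22 = -123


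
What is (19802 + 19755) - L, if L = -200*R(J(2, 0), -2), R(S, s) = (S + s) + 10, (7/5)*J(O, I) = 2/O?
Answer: 289099/7 ≈ 41300.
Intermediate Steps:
J(O, I) = 10/(7*O) (J(O, I) = 5*(2/O)/7 = 10/(7*O))
R(S, s) = 10 + S + s
L = -12200/7 (L = -200*(10 + (10/7)/2 - 2) = -200*(10 + (10/7)*(½) - 2) = -200*(10 + 5/7 - 2) = -200*61/7 = -12200/7 ≈ -1742.9)
(19802 + 19755) - L = (19802 + 19755) - 1*(-12200/7) = 39557 + 12200/7 = 289099/7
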